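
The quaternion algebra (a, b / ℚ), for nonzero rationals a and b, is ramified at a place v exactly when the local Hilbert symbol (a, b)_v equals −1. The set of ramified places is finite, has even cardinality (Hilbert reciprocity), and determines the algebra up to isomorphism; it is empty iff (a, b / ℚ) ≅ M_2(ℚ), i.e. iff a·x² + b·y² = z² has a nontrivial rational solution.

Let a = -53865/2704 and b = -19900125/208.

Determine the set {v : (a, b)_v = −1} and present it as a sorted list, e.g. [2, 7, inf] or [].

(a, b) ≡ (-665, -65) mod (ℚ^×)²; places V = {2, 3, 5, 7, 13, 19, ∞}.
(a,b)_7: α=1, u≡6; β=2, v≡3 (mod 7); (6|7)=-1, (3|7)=-1; sign (−1)^0·-1^2·-1^1 = -1.
(a,b)_5: α=1, u≡3; β=3, v≡3 (mod 5); (3|5)=-1, (3|5)=-1; sign (−1)^0·-1^3·-1^1 = +1.
(a,b)_3: α=4, u≡1; β=2, v≡1 (mod 3); (1|3)=+1, (1|3)=+1; sign (−1)^0·+1^2·+1^4 = +1.
(a,b)_∞: sgn(-665)=−, sgn(-65)=−, so -1.
(a,b)_13: α=-2, u≡11; β=-1, v≡5 (mod 13); (11|13)=-1, (5|13)=-1; sign (−1)^0·-1^-1·-1^-2 = -1.
(a,b)_2: α=-4, β=-4; u≡7, v≡7 (mod 8); ε(u)ε(v)=1·1, αω(v)=-4·0, βω(u)=-4·0; sum ≡ 1  ⇒  -1.
(a,b)_19: α=1, u≡12; β=2, v≡6 (mod 19); (12|19)=-1, (6|19)=+1; sign (−1)^0·-1^2·+1^1 = +1.
|Ram(-665, -65)| = 4, even; anisotropic at {2, 7, 13, ∞}.

[2, 7, 13, inf]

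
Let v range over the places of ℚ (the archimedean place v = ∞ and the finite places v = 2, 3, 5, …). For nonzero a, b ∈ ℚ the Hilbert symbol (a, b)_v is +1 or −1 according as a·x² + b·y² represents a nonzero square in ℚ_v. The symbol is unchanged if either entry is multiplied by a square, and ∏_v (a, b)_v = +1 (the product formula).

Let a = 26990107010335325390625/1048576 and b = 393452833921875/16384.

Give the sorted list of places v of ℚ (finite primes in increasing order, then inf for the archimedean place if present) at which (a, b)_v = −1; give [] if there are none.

[3, 7, 19, 23]

(a, b) ≡ (9177, 299) mod (ℚ^×)²; places V = {2, 3, 5, 7, 13, 19, 23, ∞}.
(a,b)_2: α=-20, β=-14; u≡1, v≡3 (mod 8); ε(u)ε(v)=0·1, αω(v)=-20·1, βω(u)=-14·0; sum ≡ 0  ⇒  +1.
(a,b)_19: α=3, u≡13; β=2, v≡13 (mod 19); (13|19)=-1, (13|19)=-1; sign (−1)^0·-1^2·-1^3 = -1.
(a,b)_7: α=3, u≡4; β=2, v≡5 (mod 7); (4|7)=+1, (5|7)=-1; sign (−1)^0·+1^2·-1^3 = -1.
(a,b)_3: α=3, u≡2; β=2, v≡2 (mod 3); (2|3)=-1, (2|3)=-1; sign (−1)^0·-1^2·-1^3 = -1.
(a,b)_13: α=2, u≡12; β=1, v≡4 (mod 13); (12|13)=+1, (4|13)=+1; sign (−1)^0·+1^1·+1^2 = +1.
(a,b)_∞: sgn(9177)=+, sgn(299)=+, so +1.
(a,b)_23: α=5, u≡13; β=3, v≡4 (mod 23); (13|23)=+1, (4|23)=+1; sign (−1)^1·+1^3·+1^5 = -1.
(a,b)_5: α=8, u≡3; β=6, v≡4 (mod 5); (3|5)=-1, (4|5)=+1; sign (−1)^0·-1^6·+1^8 = +1.
|Ram(9177, 299)| = 4, even; anisotropic at {3, 7, 19, 23}.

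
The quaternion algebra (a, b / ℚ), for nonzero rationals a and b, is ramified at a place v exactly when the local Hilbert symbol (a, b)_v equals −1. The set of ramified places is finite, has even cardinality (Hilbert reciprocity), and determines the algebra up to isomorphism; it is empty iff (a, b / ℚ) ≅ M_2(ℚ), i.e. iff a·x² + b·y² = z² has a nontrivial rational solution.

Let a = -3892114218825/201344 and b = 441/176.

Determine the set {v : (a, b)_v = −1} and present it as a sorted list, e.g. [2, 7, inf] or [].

[13, 17]

Mod squares: a ≡ -442, b ≡ 11. Check v ∈ {∞, 2, 3, 5, 7, 11, 13, 17, 31}.
v=5: a=5^2·(≡3), b=5^0·(≡1) mod 5; (3|5)=-1, (1|5)=+1; (−1)^{2·0·2}·(-1)^0·(+1)^2 = +1.
v=2: v_2(a)=-7, v_2(b)=-4; units ≡ 3, 3 (mod 8); ε·ε+αω+βω = 1·1+-7·1+-4·1 ≡ 0  ⇒  (a,b)_2 = +1.
v=31: a=31^2·(≡29), b=31^0·(≡21) mod 31; (29|31)=-1, (21|31)=-1; (−1)^{2·0·15}·(-1)^0·(-1)^2 = +1.
v=3: a=3^4·(≡2), b=3^2·(≡2) mod 3; (2|3)=-1, (2|3)=-1; (−1)^{4·2·1}·(-1)^2·(-1)^4 = +1.
v=13: a=13^-1·(≡5), b=13^0·(≡11) mod 13; (5|13)=-1, (11|13)=-1; (−1)^{-1·0·6}·(-1)^0·(-1)^-1 = -1.
v=11: a=11^-2·(≡1), b=11^-1·(≡9) mod 11; (1|11)=+1, (9|11)=+1; (−1)^{-2·-1·5}·(+1)^-1·(+1)^-2 = +1.
v=7: a=7^6·(≡3), b=7^2·(≡2) mod 7; (3|7)=-1, (2|7)=+1; (−1)^{6·2·3}·(-1)^2·(+1)^6 = +1.
v=17: a=17^1·(≡15), b=17^0·(≡14) mod 17; (15|17)=+1, (14|17)=-1; (−1)^{1·0·8}·(+1)^0·(-1)^1 = -1.
v=∞: -442 < 0 and 11 > 0  ⇒  (a,b)_∞ = +1.
(-442, 11 / ℚ) ramifies at {13, 17}: a division algebra.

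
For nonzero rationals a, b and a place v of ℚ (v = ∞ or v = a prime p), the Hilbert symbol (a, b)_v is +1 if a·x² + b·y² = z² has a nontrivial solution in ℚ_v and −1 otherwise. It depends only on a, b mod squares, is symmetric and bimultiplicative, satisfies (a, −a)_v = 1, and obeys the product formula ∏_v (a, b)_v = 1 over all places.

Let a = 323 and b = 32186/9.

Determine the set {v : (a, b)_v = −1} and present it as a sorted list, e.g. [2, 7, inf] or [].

Mod squares: a ≡ 323, b ≡ 266. Check v ∈ {∞, 2, 3, 7, 11, 17, 19}.
v=2: v_2(a)=0, v_2(b)=1; units ≡ 3, 5 (mod 8); ε·ε+αω+βω = 1·0+0·1+1·1 ≡ 1  ⇒  (a,b)_2 = -1.
v=11: a=11^0·(≡4), b=11^2·(≡10) mod 11; (4|11)=+1, (10|11)=-1; (−1)^{0·2·5}·(+1)^2·(-1)^0 = +1.
v=19: a=19^1·(≡17), b=19^1·(≡13) mod 19; (17|19)=+1, (13|19)=-1; (−1)^{1·1·9}·(+1)^1·(-1)^1 = +1.
v=3: a=3^0·(≡2), b=3^-2·(≡2) mod 3; (2|3)=-1, (2|3)=-1; (−1)^{0·-2·1}·(-1)^-2·(-1)^0 = +1.
v=17: a=17^1·(≡2), b=17^0·(≡10) mod 17; (2|17)=+1, (10|17)=-1; (−1)^{1·0·8}·(+1)^0·(-1)^1 = -1.
v=7: a=7^0·(≡1), b=7^1·(≡3) mod 7; (1|7)=+1, (3|7)=-1; (−1)^{0·1·3}·(+1)^1·(-1)^0 = +1.
v=∞: 323 > 0 and 266 > 0  ⇒  (a,b)_∞ = +1.
|Ram(323, 266)| = 2, even; anisotropic at {2, 17}.

[2, 17]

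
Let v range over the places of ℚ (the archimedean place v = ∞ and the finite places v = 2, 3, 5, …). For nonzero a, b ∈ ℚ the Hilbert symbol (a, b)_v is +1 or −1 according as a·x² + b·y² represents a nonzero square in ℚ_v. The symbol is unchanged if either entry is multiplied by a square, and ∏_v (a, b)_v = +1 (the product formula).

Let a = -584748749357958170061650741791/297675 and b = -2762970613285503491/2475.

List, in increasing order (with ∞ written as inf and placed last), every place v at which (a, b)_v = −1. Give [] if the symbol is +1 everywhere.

(a, b) ≡ (-74037, -178321) mod (ℚ^×)²; places V = {2, 3, 5, 7, 11, 13, 23, 29, 37, 43, ∞}.
(a,b)_3: α=-5, u≡2; β=-2, v≡2 (mod 3); (2|3)=-1, (2|3)=-1; sign (−1)^0·-1^-2·-1^-5 = -1.
(a,b)_29: α=5, u≡16; β=3, v≡24 (mod 29); (16|29)=+1, (24|29)=+1; sign (−1)^0·+1^3·+1^5 = +1.
(a,b)_23: α=9, u≡3; β=6, v≡15 (mod 23); (3|23)=+1, (15|23)=-1; sign (−1)^0·+1^6·-1^9 = -1.
(a,b)_7: α=-2, u≡1; β=0, v≡1 (mod 7); (1|7)=+1, (1|7)=+1; sign (−1)^0·+1^0·+1^-2 = +1.
(a,b)_43: α=2, u≡21; β=1, v≡21 (mod 43); (21|43)=+1, (21|43)=+1; sign (−1)^0·+1^1·+1^2 = +1.
(a,b)_13: α=2, u≡5; β=1, v≡2 (mod 13); (5|13)=-1, (2|13)=-1; sign (−1)^0·-1^1·-1^2 = -1.
(a,b)_37: α=3, u≡21; β=2, v≡31 (mod 37); (21|37)=+1, (31|37)=-1; sign (−1)^0·+1^2·-1^3 = -1.
(a,b)_5: α=-2, u≡2; β=-2, v≡1 (mod 5); (2|5)=-1, (1|5)=+1; sign (−1)^0·-1^-2·+1^-2 = +1.
(a,b)_2: α=0, β=0; u≡3, v≡7 (mod 8); ε(u)ε(v)=1·1, αω(v)=0·0, βω(u)=0·1; sum ≡ 1  ⇒  -1.
(a,b)_∞: sgn(-74037)=−, sgn(-178321)=−, so -1.
(a,b)_11: α=0, u≡9; β=-1, v≡4 (mod 11); (9|11)=+1, (4|11)=+1; sign (−1)^0·+1^-1·+1^0 = +1.
(-74037, -178321 / ℚ) ramifies at {2, 3, 13, 23, 37, ∞}: a division algebra.

[2, 3, 13, 23, 37, inf]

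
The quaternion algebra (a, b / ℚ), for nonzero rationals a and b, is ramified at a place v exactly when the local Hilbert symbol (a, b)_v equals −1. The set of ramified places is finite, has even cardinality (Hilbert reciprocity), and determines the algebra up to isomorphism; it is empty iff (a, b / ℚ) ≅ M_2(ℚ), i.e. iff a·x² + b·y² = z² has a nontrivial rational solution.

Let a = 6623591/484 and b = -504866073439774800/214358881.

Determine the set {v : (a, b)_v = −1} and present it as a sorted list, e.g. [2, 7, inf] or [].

[2, 13, 41, 43]

Mod squares: a ≡ 22919, b ≡ -13. Check v ∈ {∞, 2, 3, 5, 11, 13, 17, 23, 41, 43}.
v=3: a=3^0·(≡2), b=3^10·(≡2) mod 3; (2|3)=-1, (2|3)=-1; (−1)^{0·10·1}·(-1)^10·(-1)^0 = +1.
v=41: a=41^1·(≡14), b=41^2·(≡19) mod 41; (14|41)=-1, (19|41)=-1; (−1)^{1·2·20}·(-1)^2·(-1)^1 = -1.
v=43: a=43^1·(≡1), b=43^2·(≡5) mod 43; (1|43)=+1, (5|43)=-1; (−1)^{1·2·21}·(+1)^2·(-1)^1 = -1.
v=∞: 22919 > 0 and -13 < 0  ⇒  (a,b)_∞ = +1.
v=11: a=11^-2·(≡10), b=11^-8·(≡5) mod 11; (10|11)=-1, (5|11)=+1; (−1)^{-2·-8·5}·(-1)^-8·(+1)^-2 = +1.
v=17: a=17^2·(≡11), b=17^0·(≡16) mod 17; (11|17)=-1, (16|17)=+1; (−1)^{2·0·8}·(-1)^0·(+1)^2 = +1.
v=23: a=23^0·(≡5), b=23^2·(≡10) mod 23; (5|23)=-1, (10|23)=-1; (−1)^{0·2·11}·(-1)^2·(-1)^0 = +1.
v=5: a=5^0·(≡4), b=5^2·(≡3) mod 5; (4|5)=+1, (3|5)=-1; (−1)^{0·2·2}·(+1)^2·(-1)^0 = +1.
v=2: v_2(a)=-2, v_2(b)=4; units ≡ 7, 3 (mod 8); ε·ε+αω+βω = 1·1+-2·1+4·0 ≡ 1  ⇒  (a,b)_2 = -1.
v=13: a=13^1·(≡8), b=13^1·(≡4) mod 13; (8|13)=-1, (4|13)=+1; (−1)^{1·1·6}·(-1)^1·(+1)^1 = -1.
Ram(22919, -13) = {2, 13, 41, 43}; no ℚ_2-point on the conic.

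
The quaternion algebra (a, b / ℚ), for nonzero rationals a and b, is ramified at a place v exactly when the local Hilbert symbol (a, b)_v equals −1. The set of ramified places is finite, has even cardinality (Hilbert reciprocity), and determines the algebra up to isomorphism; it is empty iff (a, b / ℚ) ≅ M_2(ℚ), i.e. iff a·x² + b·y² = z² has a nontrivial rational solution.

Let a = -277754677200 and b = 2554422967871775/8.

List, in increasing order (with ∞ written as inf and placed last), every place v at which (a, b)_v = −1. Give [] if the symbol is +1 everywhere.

[]

(a, b) ≡ (-77, 78) mod (ℚ^×)²; places V = {2, 3, 5, 7, 11, 13, ∞}.
(a,b)_∞: sgn(-77)=−, sgn(78)=+, so +1.
(a,b)_3: α=2, u≡1; β=3, v≡2 (mod 3); (1|3)=+1, (2|3)=-1; sign (−1)^0·+1^3·-1^2 = +1.
(a,b)_11: α=3, u≡9; β=4, v≡5 (mod 11); (9|11)=+1, (5|11)=+1; sign (−1)^0·+1^4·+1^3 = +1.
(a,b)_13: α=2, u≡12; β=3, v≡2 (mod 13); (12|13)=+1, (2|13)=-1; sign (−1)^0·+1^3·-1^2 = +1.
(a,b)_5: α=2, u≡2; β=2, v≡2 (mod 5); (2|5)=-1, (2|5)=-1; sign (−1)^0·-1^2·-1^2 = +1.
(a,b)_7: α=3, u≡5; β=6, v≡2 (mod 7); (5|7)=-1, (2|7)=+1; sign (−1)^0·-1^6·+1^3 = +1.
(a,b)_2: α=4, β=-3; u≡3, v≡7 (mod 8); ε(u)ε(v)=1·1, αω(v)=4·0, βω(u)=-3·1; sum ≡ 0  ⇒  +1.
Every local symbol is +1, so the conic -77·x² + 78·y² = z² has ℚ_v-points for all v and hence a ℚ-point; (a, b / ℚ) ≅ M_2(ℚ).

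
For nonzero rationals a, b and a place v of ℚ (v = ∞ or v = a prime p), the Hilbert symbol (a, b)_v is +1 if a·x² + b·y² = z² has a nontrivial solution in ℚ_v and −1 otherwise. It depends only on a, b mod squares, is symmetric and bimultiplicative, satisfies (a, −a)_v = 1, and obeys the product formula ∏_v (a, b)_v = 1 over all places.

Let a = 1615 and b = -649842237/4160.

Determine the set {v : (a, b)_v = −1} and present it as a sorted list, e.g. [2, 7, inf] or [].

(a, b) ≡ (1615, -107445) mod (ℚ^×)²; places V = {2, 3, 5, 11, 13, 17, 19, 29, ∞}.
(a,b)_13: α=0, u≡3; β=-1, v≡1 (mod 13); (3|13)=+1, (1|13)=+1; sign (−1)^0·+1^-1·+1^0 = +1.
(a,b)_11: α=0, u≡9; β=2, v≡5 (mod 11); (9|11)=+1, (5|11)=+1; sign (−1)^0·+1^2·+1^0 = +1.
(a,b)_5: α=1, u≡3; β=-1, v≡4 (mod 5); (3|5)=-1, (4|5)=+1; sign (−1)^0·-1^-1·+1^1 = -1.
(a,b)_3: α=0, u≡1; β=3, v≡2 (mod 3); (1|3)=+1, (2|3)=-1; sign (−1)^0·+1^3·-1^0 = +1.
(a,b)_∞: sgn(1615)=+, sgn(-107445)=−, so +1.
(a,b)_19: α=1, u≡9; β=3, v≡9 (mod 19); (9|19)=+1, (9|19)=+1; sign (−1)^1·+1^3·+1^1 = -1.
(a,b)_29: α=0, u≡20; β=1, v≡16 (mod 29); (20|29)=+1, (16|29)=+1; sign (−1)^0·+1^1·+1^0 = +1.
(a,b)_17: α=1, u≡10; β=0, v≡10 (mod 17); (10|17)=-1, (10|17)=-1; sign (−1)^0·-1^0·-1^1 = -1.
(a,b)_2: α=0, β=-6; u≡7, v≡3 (mod 8); ε(u)ε(v)=1·1, αω(v)=0·1, βω(u)=-6·0; sum ≡ 1  ⇒  -1.
(1615, -107445 / ℚ) ramifies at {2, 5, 17, 19}: a division algebra.

[2, 5, 17, 19]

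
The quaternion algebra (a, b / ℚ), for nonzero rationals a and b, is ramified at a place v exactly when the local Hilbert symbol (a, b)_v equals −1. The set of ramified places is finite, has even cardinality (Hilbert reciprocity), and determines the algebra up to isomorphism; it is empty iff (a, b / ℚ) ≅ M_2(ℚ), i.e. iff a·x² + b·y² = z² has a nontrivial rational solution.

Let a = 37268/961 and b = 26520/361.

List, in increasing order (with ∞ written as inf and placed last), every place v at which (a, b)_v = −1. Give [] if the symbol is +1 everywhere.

[2, 3, 5, 11]

(a, b) ≡ (77, 6630) mod (ℚ^×)²; places V = {2, 3, 5, 7, 11, 13, 17, 19, 31, ∞}.
(a,b)_11: α=3, u≡7; β=0, v≡6 (mod 11); (7|11)=-1, (6|11)=-1; sign (−1)^0·-1^0·-1^3 = -1.
(a,b)_2: α=2, β=3; u≡5, v≡3 (mod 8); ε(u)ε(v)=0·1, αω(v)=2·1, βω(u)=3·1; sum ≡ 1  ⇒  -1.
(a,b)_17: α=0, u≡8; β=1, v≡16 (mod 17); (8|17)=+1, (16|17)=+1; sign (−1)^0·+1^1·+1^0 = +1.
(a,b)_19: α=0, u≡6; β=-2, v≡15 (mod 19); (6|19)=+1, (15|19)=-1; sign (−1)^0·+1^-2·-1^0 = +1.
(a,b)_7: α=1, u≡2; β=0, v≡1 (mod 7); (2|7)=+1, (1|7)=+1; sign (−1)^0·+1^0·+1^1 = +1.
(a,b)_31: α=-2, u≡6; β=0, v≡24 (mod 31); (6|31)=-1, (24|31)=-1; sign (−1)^0·-1^0·-1^-2 = +1.
(a,b)_5: α=0, u≡3; β=1, v≡4 (mod 5); (3|5)=-1, (4|5)=+1; sign (−1)^0·-1^1·+1^0 = -1.
(a,b)_13: α=0, u≡3; β=1, v≡9 (mod 13); (3|13)=+1, (9|13)=+1; sign (−1)^0·+1^1·+1^0 = +1.
(a,b)_∞: sgn(77)=+, sgn(6630)=+, so +1.
(a,b)_3: α=0, u≡2; β=1, v≡2 (mod 3); (2|3)=-1, (2|3)=-1; sign (−1)^0·-1^1·-1^0 = -1.
Ram(77, 6630) = {2, 3, 5, 11}; no ℚ_2-point on the conic.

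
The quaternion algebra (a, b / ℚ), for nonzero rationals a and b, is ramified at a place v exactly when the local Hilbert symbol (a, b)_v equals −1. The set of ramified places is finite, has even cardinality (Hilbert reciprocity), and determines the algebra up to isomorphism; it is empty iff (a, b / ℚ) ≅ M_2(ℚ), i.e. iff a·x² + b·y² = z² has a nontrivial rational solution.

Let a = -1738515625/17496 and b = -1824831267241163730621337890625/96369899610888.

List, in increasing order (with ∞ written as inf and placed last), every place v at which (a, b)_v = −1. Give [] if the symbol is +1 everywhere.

[2, inf]

Mod squares: a ≡ -2310, b ≡ -2210. Check v ∈ {∞, 2, 3, 5, 7, 11, 13, 17, 23}.
v=∞: -2310 < 0 and -2210 < 0  ⇒  (a,b)_∞ = -1.
v=17: a=17^2·(≡4), b=17^7·(≡3) mod 17; (4|17)=+1, (3|17)=-1; (−1)^{2·7·8}·(+1)^7·(-1)^2 = +1.
v=7: a=7^1·(≡3), b=7^2·(≡2) mod 7; (3|7)=-1, (2|7)=+1; (−1)^{1·2·3}·(-1)^2·(+1)^1 = +1.
v=5: a=5^7·(≡2), b=5^21·(≡3) mod 5; (2|5)=-1, (3|5)=-1; (−1)^{7·21·2}·(-1)^21·(-1)^7 = +1.
v=2: v_2(a)=-3, v_2(b)=-3; units ≡ 5, 7 (mod 8); ε·ε+αω+βω = 0·1+-3·0+-3·1 ≡ 1  ⇒  (a,b)_2 = -1.
v=23: a=23^0·(≡16), b=23^-4·(≡15) mod 23; (16|23)=+1, (15|23)=-1; (−1)^{0·-4·11}·(+1)^-4·(-1)^0 = +1.
v=13: a=13^0·(≡1), b=13^1·(≡9) mod 13; (1|13)=+1, (9|13)=+1; (−1)^{0·1·6}·(+1)^1·(+1)^0 = +1.
v=3: a=3^-7·(≡1), b=3^-16·(≡1) mod 3; (1|3)=+1, (1|3)=+1; (−1)^{-7·-16·1}·(+1)^-16·(+1)^-7 = +1.
v=11: a=11^1·(≡6), b=11^4·(≡9) mod 11; (6|11)=-1, (9|11)=+1; (−1)^{1·4·5}·(-1)^4·(+1)^1 = +1.
|Ram(-2310, -2210)| = 2, even; anisotropic at {2, ∞}.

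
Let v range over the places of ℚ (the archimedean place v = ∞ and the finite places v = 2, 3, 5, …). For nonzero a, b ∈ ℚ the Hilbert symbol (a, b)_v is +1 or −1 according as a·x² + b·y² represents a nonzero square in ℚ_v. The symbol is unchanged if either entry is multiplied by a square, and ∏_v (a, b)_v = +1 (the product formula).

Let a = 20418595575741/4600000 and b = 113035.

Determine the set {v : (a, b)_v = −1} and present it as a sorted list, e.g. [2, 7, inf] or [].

[2, 11, 13, 37]

Mod squares: a ≡ 39215, b ≡ 113035. Check v ∈ {∞, 2, 3, 5, 11, 13, 19, 23, 31, 37, 47, 53}.
v=23: a=23^-1·(≡8), b=23^0·(≡13) mod 23; (8|23)=+1, (13|23)=+1; (−1)^{-1·0·11}·(+1)^0·(+1)^-1 = +1.
v=3: a=3^10·(≡2), b=3^0·(≡1) mod 3; (2|3)=-1, (1|3)=+1; (−1)^{10·0·1}·(-1)^0·(+1)^10 = +1.
v=19: a=19^2·(≡2), b=19^0·(≡4) mod 19; (2|19)=-1, (4|19)=+1; (−1)^{2·0·9}·(-1)^0·(+1)^2 = +1.
v=11: a=11^1·(≡3), b=11^0·(≡10) mod 11; (3|11)=+1, (10|11)=-1; (−1)^{1·0·5}·(+1)^0·(-1)^1 = -1.
v=37: a=37^0·(≡20), b=37^1·(≡21) mod 37; (20|37)=-1, (21|37)=+1; (−1)^{0·1·18}·(-1)^1·(+1)^0 = -1.
v=5: a=5^-5·(≡3), b=5^1·(≡2) mod 5; (3|5)=-1, (2|5)=-1; (−1)^{-5·1·2}·(-1)^1·(-1)^-5 = +1.
v=2: v_2(a)=-6, v_2(b)=0; units ≡ 7, 3 (mod 8); ε·ε+αω+βω = 1·1+-6·1+0·0 ≡ 1  ⇒  (a,b)_2 = -1.
v=31: a=31^1·(≡10), b=31^0·(≡9) mod 31; (10|31)=+1, (9|31)=+1; (−1)^{1·0·15}·(+1)^0·(+1)^1 = +1.
v=13: a=13^0·(≡6), b=13^1·(≡11) mod 13; (6|13)=-1, (11|13)=-1; (−1)^{0·1·6}·(-1)^1·(-1)^0 = -1.
v=47: a=47^0·(≡24), b=47^1·(≡8) mod 47; (24|47)=+1, (8|47)=+1; (−1)^{0·1·23}·(+1)^1·(+1)^0 = +1.
v=53: a=53^2·(≡8), b=53^0·(≡39) mod 53; (8|53)=-1, (39|53)=-1; (−1)^{2·0·26}·(-1)^0·(-1)^2 = +1.
v=∞: 39215 > 0 and 113035 > 0  ⇒  (a,b)_∞ = +1.
|Ram(39215, 113035)| = 4, even; anisotropic at {2, 11, 13, 37}.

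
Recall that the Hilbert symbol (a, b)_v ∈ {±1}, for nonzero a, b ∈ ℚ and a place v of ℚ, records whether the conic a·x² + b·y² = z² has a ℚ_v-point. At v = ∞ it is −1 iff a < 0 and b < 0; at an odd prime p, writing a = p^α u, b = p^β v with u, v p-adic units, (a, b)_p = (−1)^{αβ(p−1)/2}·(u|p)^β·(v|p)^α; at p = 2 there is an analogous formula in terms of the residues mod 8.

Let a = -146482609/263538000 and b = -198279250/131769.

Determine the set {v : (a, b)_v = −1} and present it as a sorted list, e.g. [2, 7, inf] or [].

[13, inf]

Mod squares: a ≡ -5, b ≡ -130. Check v ∈ {∞, 2, 3, 5, 7, 11, 13, 19}.
v=13: a=13^2·(≡6), b=13^3·(≡9) mod 13; (6|13)=-1, (9|13)=+1; (−1)^{2·3·6}·(-1)^3·(+1)^2 = -1.
v=19: a=19^2·(≡14), b=19^2·(≡10) mod 19; (14|19)=-1, (10|19)=-1; (−1)^{2·2·9}·(-1)^2·(-1)^2 = +1.
v=3: a=3^-2·(≡1), b=3^-2·(≡2) mod 3; (1|3)=+1, (2|3)=-1; (−1)^{-2·-2·1}·(+1)^-2·(-1)^-2 = +1.
v=7: a=7^4·(≡2), b=7^0·(≡6) mod 7; (2|7)=+1, (6|7)=-1; (−1)^{4·0·3}·(+1)^0·(-1)^4 = +1.
v=∞: -5 < 0 and -130 < 0  ⇒  (a,b)_∞ = -1.
v=5: a=5^-3·(≡4), b=5^3·(≡4) mod 5; (4|5)=+1, (4|5)=+1; (−1)^{-3·3·2}·(+1)^3·(+1)^-3 = +1.
v=11: a=11^-4·(≡6), b=11^-4·(≡2) mod 11; (6|11)=-1, (2|11)=-1; (−1)^{-4·-4·5}·(-1)^-4·(-1)^-4 = +1.
v=2: v_2(a)=-4, v_2(b)=1; units ≡ 3, 7 (mod 8); ε·ε+αω+βω = 1·1+-4·0+1·1 ≡ 0  ⇒  (a,b)_2 = +1.
Ram(-5, -130) = {13, ∞}; no ℚ_13-point on the conic.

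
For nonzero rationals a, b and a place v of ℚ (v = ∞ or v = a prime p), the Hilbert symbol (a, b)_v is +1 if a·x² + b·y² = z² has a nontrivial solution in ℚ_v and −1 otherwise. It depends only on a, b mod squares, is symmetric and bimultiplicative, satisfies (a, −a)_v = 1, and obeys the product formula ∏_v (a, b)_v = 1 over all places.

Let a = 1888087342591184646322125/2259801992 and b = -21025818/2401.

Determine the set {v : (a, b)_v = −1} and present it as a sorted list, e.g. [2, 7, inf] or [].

Mod squares: a ≡ 1874730, b ≡ -28842. Check v ∈ {∞, 2, 3, 5, 7, 11, 13, 19, 23}.
v=5: a=5^3·(≡1), b=5^0·(≡2) mod 5; (1|5)=+1, (2|5)=-1; (−1)^{3·0·2}·(+1)^0·(-1)^3 = -1.
v=19: a=19^3·(≡10), b=19^1·(≡2) mod 19; (10|19)=-1, (2|19)=-1; (−1)^{3·1·9}·(-1)^1·(-1)^3 = -1.
v=13: a=13^1·(≡3), b=13^0·(≡2) mod 13; (3|13)=+1, (2|13)=-1; (−1)^{1·0·6}·(+1)^0·(-1)^1 = -1.
v=2: v_2(a)=-3, v_2(b)=1; units ≡ 5, 3 (mod 8); ε·ε+αω+βω = 0·1+-3·1+1·1 ≡ 0  ⇒  (a,b)_2 = +1.
v=7: a=7^-10·(≡1), b=7^-4·(≡5) mod 7; (1|7)=+1, (5|7)=-1; (−1)^{-10·-4·3}·(+1)^-4·(-1)^-10 = +1.
v=∞: 1874730 > 0 and -28842 < 0  ⇒  (a,b)_∞ = +1.
v=23: a=23^3·(≡11), b=23^1·(≡17) mod 23; (11|23)=-1, (17|23)=-1; (−1)^{3·1·11}·(-1)^1·(-1)^3 = -1.
v=11: a=11^3·(≡7), b=11^1·(≡7) mod 11; (7|11)=-1, (7|11)=-1; (−1)^{3·1·5}·(-1)^1·(-1)^3 = -1.
v=3: a=3^21·(≡1), b=3^7·(≡1) mod 3; (1|3)=+1, (1|3)=+1; (−1)^{21·7·1}·(+1)^7·(+1)^21 = -1.
Ram(1874730, -28842) = {3, 5, 11, 13, 19, 23}; no ℚ_3-point on the conic.

[3, 5, 11, 13, 19, 23]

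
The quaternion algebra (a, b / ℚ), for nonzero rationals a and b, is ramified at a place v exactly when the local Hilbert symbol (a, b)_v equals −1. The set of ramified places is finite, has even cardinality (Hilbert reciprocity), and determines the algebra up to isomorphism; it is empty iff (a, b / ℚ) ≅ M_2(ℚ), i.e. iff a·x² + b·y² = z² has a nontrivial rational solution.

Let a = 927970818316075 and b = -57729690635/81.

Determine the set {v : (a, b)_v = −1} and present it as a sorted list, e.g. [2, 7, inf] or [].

Mod squares: a ≡ 43, b ≡ -108035. Check v ∈ {∞, 2, 3, 5, 17, 31, 41, 43}.
v=17: a=17^2·(≡16), b=17^3·(≡3) mod 17; (16|17)=+1, (3|17)=-1; (−1)^{2·3·8}·(+1)^3·(-1)^2 = +1.
v=∞: 43 > 0 and -108035 < 0  ⇒  (a,b)_∞ = +1.
v=41: a=41^2·(≡25), b=41^1·(≡6) mod 41; (25|41)=+1, (6|41)=-1; (−1)^{2·1·20}·(+1)^1·(-1)^2 = +1.
v=2: v_2(a)=0, v_2(b)=0; units ≡ 3, 5 (mod 8); ε·ε+αω+βω = 1·0+0·1+0·1 ≡ 0  ⇒  (a,b)_2 = +1.
v=43: a=43^3·(≡17), b=43^2·(≡6) mod 43; (17|43)=+1, (6|43)=+1; (−1)^{3·2·21}·(+1)^2·(+1)^3 = +1.
v=5: a=5^2·(≡3), b=5^1·(≡3) mod 5; (3|5)=-1, (3|5)=-1; (−1)^{2·1·2}·(-1)^1·(-1)^2 = -1.
v=31: a=31^2·(≡12), b=31^1·(≡10) mod 31; (12|31)=-1, (10|31)=+1; (−1)^{2·1·15}·(-1)^1·(+1)^2 = -1.
v=3: a=3^0·(≡1), b=3^-4·(≡1) mod 3; (1|3)=+1, (1|3)=+1; (−1)^{0·-4·1}·(+1)^-4·(+1)^0 = +1.
Ram(43, -108035) = {5, 31}; no ℚ_5-point on the conic.

[5, 31]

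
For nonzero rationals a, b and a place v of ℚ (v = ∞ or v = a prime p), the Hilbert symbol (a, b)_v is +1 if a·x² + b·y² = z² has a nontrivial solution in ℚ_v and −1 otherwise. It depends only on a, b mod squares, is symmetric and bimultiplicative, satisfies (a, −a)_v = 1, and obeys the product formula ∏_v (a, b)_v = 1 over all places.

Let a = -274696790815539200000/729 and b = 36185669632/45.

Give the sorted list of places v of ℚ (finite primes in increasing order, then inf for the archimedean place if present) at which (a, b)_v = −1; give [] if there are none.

[5, 7, 19, 23]

(a, b) ≡ (-95, 30590) mod (ℚ^×)²; places V = {2, 3, 5, 7, 19, 23, ∞}.
(a,b)_23: α=2, u≡10; β=1, v≡15 (mod 23); (10|23)=-1, (15|23)=-1; sign (−1)^0·-1^1·-1^2 = -1.
(a,b)_5: α=5, u≡4; β=-1, v≡3 (mod 5); (4|5)=+1, (3|5)=-1; sign (−1)^0·+1^-1·-1^5 = -1.
(a,b)_2: α=26, β=15; u≡1, v≡7 (mod 8); ε(u)ε(v)=0·1, αω(v)=26·0, βω(u)=15·0; sum ≡ 0  ⇒  +1.
(a,b)_3: α=-6, u≡1; β=-2, v≡2 (mod 3); (1|3)=+1, (2|3)=-1; sign (−1)^0·+1^-2·-1^-6 = +1.
(a,b)_∞: sgn(-95)=−, sgn(30590)=+, so +1.
(a,b)_7: α=0, u≡3; β=1, v≡4 (mod 7); (3|7)=-1, (4|7)=+1; sign (−1)^0·-1^1·+1^0 = -1.
(a,b)_19: α=5, u≡13; β=3, v≡10 (mod 19); (13|19)=-1, (10|19)=-1; sign (−1)^1·-1^3·-1^5 = -1.
|Ram(-95, 30590)| = 4, even; anisotropic at {5, 7, 19, 23}.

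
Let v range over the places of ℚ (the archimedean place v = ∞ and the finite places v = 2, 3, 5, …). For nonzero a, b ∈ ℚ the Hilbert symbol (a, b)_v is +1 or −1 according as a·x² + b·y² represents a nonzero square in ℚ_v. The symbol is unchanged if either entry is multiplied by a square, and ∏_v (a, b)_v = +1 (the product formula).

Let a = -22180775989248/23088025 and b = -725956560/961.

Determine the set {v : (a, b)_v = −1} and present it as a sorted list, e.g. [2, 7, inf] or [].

[2, 5, 19, inf]

Mod squares: a ≡ -57, b ≡ -285. Check v ∈ {∞, 2, 3, 5, 7, 19, 31}.
v=7: a=7^0·(≡6), b=7^2·(≡2) mod 7; (6|7)=-1, (2|7)=+1; (−1)^{0·2·3}·(-1)^2·(+1)^0 = +1.
v=19: a=19^5·(≡4), b=19^3·(≡6) mod 19; (4|19)=+1, (6|19)=+1; (−1)^{5·3·9}·(+1)^3·(+1)^5 = -1.
v=∞: -57 < 0 and -285 < 0  ⇒  (a,b)_∞ = -1.
v=31: a=31^-4·(≡5), b=31^-2·(≡14) mod 31; (5|31)=+1, (14|31)=+1; (−1)^{-4·-2·15}·(+1)^-2·(+1)^-4 = +1.
v=3: a=3^7·(≡2), b=3^3·(≡1) mod 3; (2|3)=-1, (1|3)=+1; (−1)^{7·3·1}·(-1)^3·(+1)^7 = +1.
v=5: a=5^-2·(≡2), b=5^1·(≡3) mod 5; (2|5)=-1, (3|5)=-1; (−1)^{-2·1·2}·(-1)^1·(-1)^-2 = -1.
v=2: v_2(a)=12, v_2(b)=4; units ≡ 7, 3 (mod 8); ε·ε+αω+βω = 1·1+12·1+4·0 ≡ 1  ⇒  (a,b)_2 = -1.
Ram(-57, -285) = {2, 5, 19, ∞}; no ℚ_2-point on the conic.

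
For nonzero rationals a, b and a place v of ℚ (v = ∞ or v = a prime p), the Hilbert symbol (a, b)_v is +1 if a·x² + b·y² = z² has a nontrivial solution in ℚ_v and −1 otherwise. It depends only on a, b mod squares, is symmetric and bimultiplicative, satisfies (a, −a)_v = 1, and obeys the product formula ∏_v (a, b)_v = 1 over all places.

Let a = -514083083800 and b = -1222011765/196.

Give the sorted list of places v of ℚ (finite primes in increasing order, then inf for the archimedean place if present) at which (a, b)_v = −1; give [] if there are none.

Mod squares: a ≡ -10582, b ≡ -1676285. Check v ∈ {∞, 2, 3, 5, 7, 11, 13, 17, 37, 41}.
v=∞: -10582 < 0 and -1676285 < 0  ⇒  (a,b)_∞ = -1.
v=17: a=17^2·(≡2), b=17^1·(≡3) mod 17; (2|17)=+1, (3|17)=-1; (−1)^{2·1·8}·(+1)^1·(-1)^2 = +1.
v=5: a=5^2·(≡3), b=5^1·(≡2) mod 5; (3|5)=-1, (2|5)=-1; (−1)^{2·1·2}·(-1)^1·(-1)^2 = -1.
v=11: a=11^1·(≡8), b=11^0·(≡9) mod 11; (8|11)=-1, (9|11)=+1; (−1)^{1·0·5}·(-1)^0·(+1)^1 = +1.
v=41: a=41^2·(≡20), b=41^1·(≡33) mod 41; (20|41)=+1, (33|41)=+1; (−1)^{2·1·20}·(+1)^1·(+1)^2 = +1.
v=2: v_2(a)=3, v_2(b)=-2; units ≡ 5, 3 (mod 8); ε·ε+αω+βω = 0·1+3·1+-2·1 ≡ 1  ⇒  (a,b)_2 = -1.
v=37: a=37^1·(≡36), b=37^1·(≡17) mod 37; (36|37)=+1, (17|37)=-1; (−1)^{1·1·18}·(+1)^1·(-1)^1 = -1.
v=7: a=7^0·(≡1), b=7^-2·(≡3) mod 7; (1|7)=+1, (3|7)=-1; (−1)^{0·-2·3}·(+1)^-2·(-1)^0 = +1.
v=13: a=13^1·(≡7), b=13^1·(≡2) mod 13; (7|13)=-1, (2|13)=-1; (−1)^{1·1·6}·(-1)^1·(-1)^1 = +1.
v=3: a=3^0·(≡2), b=3^6·(≡1) mod 3; (2|3)=-1, (1|3)=+1; (−1)^{0·6·1}·(-1)^6·(+1)^0 = +1.
|Ram(-10582, -1676285)| = 4, even; anisotropic at {2, 5, 37, ∞}.

[2, 5, 37, inf]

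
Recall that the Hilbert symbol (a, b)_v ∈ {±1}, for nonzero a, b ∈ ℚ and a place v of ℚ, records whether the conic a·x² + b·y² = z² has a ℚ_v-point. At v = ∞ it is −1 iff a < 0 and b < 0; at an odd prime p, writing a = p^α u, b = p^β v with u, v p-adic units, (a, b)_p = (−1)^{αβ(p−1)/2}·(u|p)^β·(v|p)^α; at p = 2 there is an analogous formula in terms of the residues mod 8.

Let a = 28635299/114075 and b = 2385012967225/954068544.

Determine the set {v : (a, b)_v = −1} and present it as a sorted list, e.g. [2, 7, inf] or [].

Mod squares: a ≡ 162393, b ≡ 4921. Check v ∈ {∞, 2, 3, 5, 7, 11, 13, 17, 19, 23, 37}.
v=7: a=7^1·(≡2), b=7^3·(≡6) mod 7; (2|7)=+1, (6|7)=-1; (−1)^{1·3·3}·(+1)^3·(-1)^1 = +1.
v=2: v_2(a)=0, v_2(b)=-6; units ≡ 1, 1 (mod 8); ε·ε+αω+βω = 0·0+0·0+-6·0 ≡ 0  ⇒  (a,b)_2 = +1.
v=5: a=5^-2·(≡3), b=5^2·(≡1) mod 5; (3|5)=-1, (1|5)=+1; (−1)^{-2·2·2}·(-1)^2·(+1)^-2 = +1.
v=23: a=23^2·(≡16), b=23^0·(≡7) mod 23; (16|23)=+1, (7|23)=-1; (−1)^{2·0·11}·(+1)^0·(-1)^2 = +1.
v=37: a=37^1·(≡18), b=37^3·(≡35) mod 37; (18|37)=-1, (35|37)=-1; (−1)^{1·3·18}·(-1)^3·(-1)^1 = +1.
v=13: a=13^-2·(≡9), b=13^-2·(≡2) mod 13; (9|13)=+1, (2|13)=-1; (−1)^{-2·-2·6}·(+1)^-2·(-1)^-2 = +1.
v=11: a=11^1·(≡3), b=11^-2·(≡1) mod 11; (3|11)=+1, (1|11)=+1; (−1)^{1·-2·5}·(+1)^-2·(+1)^1 = +1.
v=19: a=19^1·(≡16), b=19^1·(≡12) mod 19; (16|19)=+1, (12|19)=-1; (−1)^{1·1·9}·(+1)^1·(-1)^1 = +1.
v=17: a=17^0·(≡8), b=17^2·(≡4) mod 17; (8|17)=+1, (4|17)=+1; (−1)^{0·2·8}·(+1)^2·(+1)^0 = +1.
v=∞: 162393 > 0 and 4921 > 0  ⇒  (a,b)_∞ = +1.
v=3: a=3^-3·(≡2), b=3^-6·(≡1) mod 3; (2|3)=-1, (1|3)=+1; (−1)^{-3·-6·1}·(-1)^-6·(+1)^-3 = +1.
Ram(a, b) = ∅: the form 162393·x² + 4921·y² − z² is isotropic over every ℚ_v, so by Hasse–Minkowski it is isotropic over ℚ.

[]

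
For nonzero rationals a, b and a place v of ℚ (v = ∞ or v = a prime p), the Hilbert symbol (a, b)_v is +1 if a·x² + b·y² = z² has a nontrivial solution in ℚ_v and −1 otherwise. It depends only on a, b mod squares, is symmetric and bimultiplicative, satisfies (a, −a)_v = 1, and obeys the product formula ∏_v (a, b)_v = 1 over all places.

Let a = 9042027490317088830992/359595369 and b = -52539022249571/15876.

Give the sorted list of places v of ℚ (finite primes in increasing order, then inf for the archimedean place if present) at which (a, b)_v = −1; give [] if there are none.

(a, b) ≡ (168113, -11) mod (ℚ^×)²; places V = {2, 3, 7, 11, 13, 17, 29, 31, 41, 43, ∞}.
(a,b)_43: α=-2, u≡39; β=0, v≡42 (mod 43); (39|43)=-1, (42|43)=-1; sign (−1)^0·-1^0·-1^-2 = +1.
(a,b)_13: α=2, u≡12; β=2, v≡6 (mod 13); (12|13)=+1, (6|13)=-1; sign (−1)^0·+1^2·-1^2 = +1.
(a,b)_2: α=4, β=-2; u≡1, v≡5 (mod 8); ε(u)ε(v)=0·0, αω(v)=4·1, βω(u)=-2·0; sum ≡ 0  ⇒  +1.
(a,b)_7: α=-4, u≡4; β=-2, v≡5 (mod 7); (4|7)=+1, (5|7)=-1; sign (−1)^0·+1^-2·-1^-4 = +1.
(a,b)_11: α=5, u≡1; β=3, v≡8 (mod 11); (1|11)=+1, (8|11)=-1; sign (−1)^1·+1^3·-1^5 = +1.
(a,b)_41: α=2, u≡28; β=0, v≡15 (mod 41); (28|41)=-1, (15|41)=-1; sign (−1)^0·-1^0·-1^2 = +1.
(a,b)_3: α=-4, u≡2; β=-4, v≡1 (mod 3); (2|3)=-1, (1|3)=+1; sign (−1)^0·-1^-4·+1^-4 = +1.
(a,b)_17: α=1, u≡11; β=2, v≡7 (mod 17); (11|17)=-1, (7|17)=-1; sign (−1)^0·-1^2·-1^1 = -1.
(a,b)_∞: sgn(168113)=+, sgn(-11)=−, so +1.
(a,b)_29: α=3, u≡11; β=2, v≡18 (mod 29); (11|29)=-1, (18|29)=-1; sign (−1)^0·-1^2·-1^3 = -1.
(a,b)_31: α=3, u≡15; β=2, v≡1 (mod 31); (15|31)=-1, (1|31)=+1; sign (−1)^0·-1^2·+1^3 = +1.
(168113, -11 / ℚ) ramifies at {17, 29}: a division algebra.

[17, 29]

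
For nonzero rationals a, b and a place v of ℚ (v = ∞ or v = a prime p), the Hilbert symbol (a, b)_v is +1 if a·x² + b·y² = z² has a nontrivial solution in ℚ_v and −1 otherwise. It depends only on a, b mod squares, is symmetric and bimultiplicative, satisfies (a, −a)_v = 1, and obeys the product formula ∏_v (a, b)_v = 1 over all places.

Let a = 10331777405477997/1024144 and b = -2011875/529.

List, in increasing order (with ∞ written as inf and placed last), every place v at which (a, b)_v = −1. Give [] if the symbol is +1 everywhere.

[3, 17, 29, 37]

(a, b) ≡ (14637, -3219) mod (ℚ^×)²; places V = {2, 3, 5, 7, 11, 17, 23, 29, 37, 41, ∞}.
(a,b)_17: α=1, u≡6; β=0, v≡12 (mod 17); (6|17)=-1, (12|17)=-1; sign (−1)^0·-1^0·-1^1 = -1.
(a,b)_37: α=2, u≡14; β=1, v≡35 (mod 37); (14|37)=-1, (35|37)=-1; sign (−1)^0·-1^1·-1^2 = -1.
(a,b)_2: α=-4, β=0; u≡5, v≡5 (mod 8); ε(u)ε(v)=0·0, αω(v)=-4·1, βω(u)=0·1; sum ≡ 0  ⇒  +1.
(a,b)_3: α=7, u≡1; β=1, v≡1 (mod 3); (1|3)=+1, (1|3)=+1; sign (−1)^1·+1^1·+1^7 = -1.
(a,b)_∞: sgn(14637)=+, sgn(-3219)=−, so +1.
(a,b)_29: α=4, u≡27; β=1, v≡28 (mod 29); (27|29)=-1, (28|29)=+1; sign (−1)^0·-1^1·+1^4 = -1.
(a,b)_7: α=1, u≡3; β=0, v≡4 (mod 7); (3|7)=-1, (4|7)=+1; sign (−1)^0·-1^0·+1^1 = +1.
(a,b)_11: α=-2, u≡8; β=0, v≡3 (mod 11); (8|11)=-1, (3|11)=+1; sign (−1)^0·-1^0·+1^-2 = +1.
(a,b)_23: α=-2, u≡6; β=-2, v≡4 (mod 23); (6|23)=+1, (4|23)=+1; sign (−1)^0·+1^-2·+1^-2 = +1.
(a,b)_41: α=1, u≡29; β=0, v≡32 (mod 41); (29|41)=-1, (32|41)=+1; sign (−1)^0·-1^0·+1^1 = +1.
(a,b)_5: α=0, u≡3; β=4, v≡4 (mod 5); (3|5)=-1, (4|5)=+1; sign (−1)^0·-1^4·+1^0 = +1.
Ram(14637, -3219) = {3, 17, 29, 37}; no ℚ_3-point on the conic.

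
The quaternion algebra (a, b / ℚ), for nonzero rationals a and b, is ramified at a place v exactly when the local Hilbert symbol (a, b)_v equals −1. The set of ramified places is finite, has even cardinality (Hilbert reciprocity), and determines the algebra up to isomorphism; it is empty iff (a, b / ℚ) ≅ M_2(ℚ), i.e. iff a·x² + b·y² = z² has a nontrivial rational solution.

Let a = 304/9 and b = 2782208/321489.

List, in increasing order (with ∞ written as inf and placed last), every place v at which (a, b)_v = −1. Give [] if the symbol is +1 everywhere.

(a, b) ≡ (19, 2717) mod (ℚ^×)²; places V = {2, 3, 7, 11, 13, 19, ∞}.
(a,b)_2: α=4, β=10; u≡3, v≡5 (mod 8); ε(u)ε(v)=1·0, αω(v)=4·1, βω(u)=10·1; sum ≡ 0  ⇒  +1.
(a,b)_3: α=-2, u≡1; β=-8, v≡2 (mod 3); (1|3)=+1, (2|3)=-1; sign (−1)^0·+1^-8·-1^-2 = +1.
(a,b)_11: α=0, u≡2; β=1, v≡9 (mod 11); (2|11)=-1, (9|11)=+1; sign (−1)^0·-1^1·+1^0 = -1.
(a,b)_7: α=0, u≡5; β=-2, v≡1 (mod 7); (5|7)=-1, (1|7)=+1; sign (−1)^0·-1^-2·+1^0 = +1.
(a,b)_13: α=0, u≡2; β=1, v≡3 (mod 13); (2|13)=-1, (3|13)=+1; sign (−1)^0·-1^1·+1^0 = -1.
(a,b)_19: α=1, u≡6; β=1, v≡2 (mod 19); (6|19)=+1, (2|19)=-1; sign (−1)^1·+1^1·-1^1 = +1.
(a,b)_∞: sgn(19)=+, sgn(2717)=+, so +1.
Ram(19, 2717) = {11, 13}; no ℚ_11-point on the conic.

[11, 13]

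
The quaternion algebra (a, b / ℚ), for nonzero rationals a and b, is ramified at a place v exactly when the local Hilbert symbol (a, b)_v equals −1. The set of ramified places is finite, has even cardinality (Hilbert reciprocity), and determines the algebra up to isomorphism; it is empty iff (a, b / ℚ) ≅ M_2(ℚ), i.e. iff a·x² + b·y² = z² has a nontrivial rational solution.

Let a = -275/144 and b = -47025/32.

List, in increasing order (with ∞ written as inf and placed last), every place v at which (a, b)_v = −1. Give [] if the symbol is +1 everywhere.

Mod squares: a ≡ -11, b ≡ -418. Check v ∈ {∞, 2, 3, 5, 11, 19}.
v=5: a=5^2·(≡1), b=5^2·(≡2) mod 5; (1|5)=+1, (2|5)=-1; (−1)^{2·2·2}·(+1)^2·(-1)^2 = +1.
v=19: a=19^0·(≡13), b=19^1·(≡4) mod 19; (13|19)=-1, (4|19)=+1; (−1)^{0·1·9}·(-1)^1·(+1)^0 = -1.
v=∞: -11 < 0 and -418 < 0  ⇒  (a,b)_∞ = -1.
v=11: a=11^1·(≡8), b=11^1·(≡7) mod 11; (8|11)=-1, (7|11)=-1; (−1)^{1·1·5}·(-1)^1·(-1)^1 = -1.
v=3: a=3^-2·(≡1), b=3^2·(≡2) mod 3; (1|3)=+1, (2|3)=-1; (−1)^{-2·2·1}·(+1)^2·(-1)^-2 = +1.
v=2: v_2(a)=-4, v_2(b)=-5; units ≡ 5, 7 (mod 8); ε·ε+αω+βω = 0·1+-4·0+-5·1 ≡ 1  ⇒  (a,b)_2 = -1.
|Ram(-11, -418)| = 4, even; anisotropic at {2, 11, 19, ∞}.

[2, 11, 19, inf]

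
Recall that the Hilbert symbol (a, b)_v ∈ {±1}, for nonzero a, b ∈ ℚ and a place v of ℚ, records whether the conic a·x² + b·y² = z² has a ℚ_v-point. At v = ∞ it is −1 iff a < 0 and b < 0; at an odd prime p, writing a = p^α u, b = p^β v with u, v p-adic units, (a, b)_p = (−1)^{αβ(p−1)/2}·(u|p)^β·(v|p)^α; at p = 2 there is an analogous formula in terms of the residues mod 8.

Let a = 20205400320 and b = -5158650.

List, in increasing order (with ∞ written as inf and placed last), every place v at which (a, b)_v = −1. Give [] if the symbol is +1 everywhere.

Mod squares: a ≡ 105, b ≡ -714. Check v ∈ {∞, 2, 3, 5, 7, 17}.
v=∞: 105 > 0 and -714 < 0  ⇒  (a,b)_∞ = +1.
v=5: a=5^1·(≡4), b=5^2·(≡4) mod 5; (4|5)=+1, (4|5)=+1; (−1)^{1·2·2}·(+1)^2·(+1)^1 = +1.
v=2: v_2(a)=8, v_2(b)=1; units ≡ 1, 3 (mod 8); ε·ε+αω+βω = 0·1+8·1+1·0 ≡ 0  ⇒  (a,b)_2 = +1.
v=3: a=3^3·(≡2), b=3^1·(≡2) mod 3; (2|3)=-1, (2|3)=-1; (−1)^{3·1·1}·(-1)^1·(-1)^3 = -1.
v=17: a=17^4·(≡10), b=17^3·(≡4) mod 17; (10|17)=-1, (4|17)=+1; (−1)^{4·3·8}·(-1)^3·(+1)^4 = -1.
v=7: a=7^1·(≡4), b=7^1·(≡3) mod 7; (4|7)=+1, (3|7)=-1; (−1)^{1·1·3}·(+1)^1·(-1)^1 = +1.
Ram(105, -714) = {3, 17}; no ℚ_3-point on the conic.

[3, 17]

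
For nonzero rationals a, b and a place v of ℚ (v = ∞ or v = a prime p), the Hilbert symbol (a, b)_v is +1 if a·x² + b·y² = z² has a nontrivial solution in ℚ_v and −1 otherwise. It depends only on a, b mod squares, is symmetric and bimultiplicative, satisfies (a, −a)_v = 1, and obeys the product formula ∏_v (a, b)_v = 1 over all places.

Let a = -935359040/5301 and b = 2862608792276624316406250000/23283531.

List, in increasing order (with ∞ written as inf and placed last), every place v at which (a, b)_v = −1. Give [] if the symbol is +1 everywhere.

[2, 5, 29, 31]

Mod squares: a ≡ -1451885, b ≡ 3194147. Check v ∈ {∞, 2, 3, 5, 7, 11, 17, 19, 29, 31, 41}.
v=7: a=7^2·(≡6), b=7^2·(≡3) mod 7; (6|7)=-1, (3|7)=-1; (−1)^{2·2·3}·(-1)^2·(-1)^2 = +1.
v=3: a=3^-2·(≡1), b=3^-6·(≡2) mod 3; (1|3)=+1, (2|3)=-1; (−1)^{-2·-6·1}·(+1)^-6·(-1)^-2 = +1.
v=29: a=29^1·(≡3), b=29^3·(≡20) mod 29; (3|29)=-1, (20|29)=+1; (−1)^{1·3·14}·(-1)^3·(+1)^1 = -1.
v=17: a=17^1·(≡14), b=17^3·(≡12) mod 17; (14|17)=-1, (12|17)=-1; (−1)^{1·3·8}·(-1)^3·(-1)^1 = +1.
v=∞: -1451885 < 0 and 3194147 > 0  ⇒  (a,b)_∞ = +1.
v=2: v_2(a)=6, v_2(b)=4; units ≡ 3, 3 (mod 8); ε·ε+αω+βω = 1·1+6·1+4·1 ≡ 1  ⇒  (a,b)_2 = -1.
v=41: a=41^0·(≡3), b=41^-2·(≡20) mod 41; (3|41)=-1, (20|41)=+1; (−1)^{0·-2·20}·(-1)^-2·(+1)^0 = +1.
v=11: a=11^2·(≡1), b=11^5·(≡2) mod 11; (1|11)=+1, (2|11)=-1; (−1)^{2·5·5}·(+1)^5·(-1)^2 = +1.
v=19: a=19^-1·(≡10), b=19^-1·(≡16) mod 19; (10|19)=-1, (16|19)=+1; (−1)^{-1·-1·9}·(-1)^-1·(+1)^-1 = +1.
v=5: a=5^1·(≡2), b=5^14·(≡3) mod 5; (2|5)=-1, (3|5)=-1; (−1)^{1·14·2}·(-1)^14·(-1)^1 = -1.
v=31: a=31^-1·(≡15), b=31^1·(≡22) mod 31; (15|31)=-1, (22|31)=-1; (−1)^{-1·1·15}·(-1)^1·(-1)^-1 = -1.
(-1451885, 3194147 / ℚ) ramifies at {2, 5, 29, 31}: a division algebra.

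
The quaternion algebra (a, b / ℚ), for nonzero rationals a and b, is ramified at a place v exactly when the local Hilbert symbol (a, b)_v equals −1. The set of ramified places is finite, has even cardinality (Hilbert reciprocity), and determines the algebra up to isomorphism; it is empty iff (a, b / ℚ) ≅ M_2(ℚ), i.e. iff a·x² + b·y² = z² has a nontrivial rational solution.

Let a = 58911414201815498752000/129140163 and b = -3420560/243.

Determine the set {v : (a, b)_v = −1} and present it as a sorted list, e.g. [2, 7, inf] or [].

[3, 5]

Mod squares: a ≡ 165, b ≡ -3795. Check v ∈ {∞, 2, 3, 5, 11, 13, 23}.
v=3: a=3^-17·(≡1), b=3^-5·(≡1) mod 3; (1|3)=+1, (1|3)=+1; (−1)^{-17·-5·1}·(+1)^-5·(+1)^-17 = -1.
v=5: a=5^3·(≡2), b=5^1·(≡1) mod 5; (2|5)=-1, (1|5)=+1; (−1)^{3·1·2}·(-1)^1·(+1)^3 = -1.
v=13: a=13^6·(≡4), b=13^2·(≡3) mod 13; (4|13)=+1, (3|13)=+1; (−1)^{6·2·6}·(+1)^2·(+1)^6 = +1.
v=2: v_2(a)=18, v_2(b)=4; units ≡ 5, 5 (mod 8); ε·ε+αω+βω = 0·0+18·1+4·1 ≡ 0  ⇒  (a,b)_2 = +1.
v=23: a=23^4·(≡9), b=23^1·(≡14) mod 23; (9|23)=+1, (14|23)=-1; (−1)^{4·1·11}·(+1)^1·(-1)^4 = +1.
v=∞: 165 > 0 and -3795 < 0  ⇒  (a,b)_∞ = +1.
v=11: a=11^3·(≡1), b=11^1·(≡10) mod 11; (1|11)=+1, (10|11)=-1; (−1)^{3·1·5}·(+1)^1·(-1)^3 = +1.
Ram(165, -3795) = {3, 5}; no ℚ_3-point on the conic.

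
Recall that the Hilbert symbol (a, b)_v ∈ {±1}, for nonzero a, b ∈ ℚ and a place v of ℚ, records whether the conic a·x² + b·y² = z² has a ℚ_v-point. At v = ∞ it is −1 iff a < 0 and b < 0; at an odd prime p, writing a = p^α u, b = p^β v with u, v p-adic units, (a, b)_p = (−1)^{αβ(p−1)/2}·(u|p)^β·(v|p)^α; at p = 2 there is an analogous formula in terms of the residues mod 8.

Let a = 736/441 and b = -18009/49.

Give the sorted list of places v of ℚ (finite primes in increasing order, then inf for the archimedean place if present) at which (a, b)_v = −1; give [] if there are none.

(a, b) ≡ (46, -2001) mod (ℚ^×)²; places V = {2, 3, 7, 23, 29, ∞}.
(a,b)_29: α=0, u≡26; β=1, v≡11 (mod 29); (26|29)=-1, (11|29)=-1; sign (−1)^0·-1^1·-1^0 = -1.
(a,b)_3: α=-2, u≡1; β=3, v≡2 (mod 3); (1|3)=+1, (2|3)=-1; sign (−1)^0·+1^3·-1^-2 = +1.
(a,b)_∞: sgn(46)=+, sgn(-2001)=−, so +1.
(a,b)_2: α=5, β=0; u≡7, v≡7 (mod 8); ε(u)ε(v)=1·1, αω(v)=5·0, βω(u)=0·0; sum ≡ 1  ⇒  -1.
(a,b)_7: α=-2, u≡4; β=-2, v≡2 (mod 7); (4|7)=+1, (2|7)=+1; sign (−1)^0·+1^-2·+1^-2 = +1.
(a,b)_23: α=1, u≡8; β=1, v≡15 (mod 23); (8|23)=+1, (15|23)=-1; sign (−1)^1·+1^1·-1^1 = +1.
|Ram(46, -2001)| = 2, even; anisotropic at {2, 29}.

[2, 29]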